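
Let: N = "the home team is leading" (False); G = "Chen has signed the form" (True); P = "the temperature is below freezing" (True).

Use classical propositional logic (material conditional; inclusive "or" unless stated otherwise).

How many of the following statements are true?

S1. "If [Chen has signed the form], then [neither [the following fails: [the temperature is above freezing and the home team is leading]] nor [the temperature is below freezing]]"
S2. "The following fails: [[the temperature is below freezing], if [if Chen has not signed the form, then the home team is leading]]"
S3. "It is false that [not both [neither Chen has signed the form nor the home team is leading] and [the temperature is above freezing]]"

S1: In symbols: G -> (not (not P and N) nor P)

not P = not True = False
not P and N = False and False = False
not (not P and N) = not False = True
not (not P and N) nor P = True nor True = False
G -> (not (not P and N) nor P) = True -> False = False
Thus S1 is false.

S2: In symbols: not ((not G -> N) -> P)

not G = not True = False
not G -> N = False -> False = True
(not G -> N) -> P = True -> True = True
not ((not G -> N) -> P) = not True = False
So S2 is false.

S3: Formalization: not ((G nor N) nand not P)

G nor N = True nor False = False
not P = not True = False
(G nor N) nand not P = False nand False = True
not ((G nor N) nand not P) = not True = False
Thus S3 is false.

0 of the 3 statements are true (none).

0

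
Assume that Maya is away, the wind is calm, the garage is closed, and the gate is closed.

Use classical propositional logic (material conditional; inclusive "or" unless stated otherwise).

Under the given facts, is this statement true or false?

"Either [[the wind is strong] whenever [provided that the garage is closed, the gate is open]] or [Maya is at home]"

True

Let L = "the garage is closed" (T), Q = "the gate is open" (F), K = "the wind is strong" (F), N = "Maya is at home" (F).
Parsed as ((L -> Q) -> K) | N

L -> Q = T -> F = F
(L -> Q) -> K = F -> F = T
((L -> Q) -> K) | N = T | F = T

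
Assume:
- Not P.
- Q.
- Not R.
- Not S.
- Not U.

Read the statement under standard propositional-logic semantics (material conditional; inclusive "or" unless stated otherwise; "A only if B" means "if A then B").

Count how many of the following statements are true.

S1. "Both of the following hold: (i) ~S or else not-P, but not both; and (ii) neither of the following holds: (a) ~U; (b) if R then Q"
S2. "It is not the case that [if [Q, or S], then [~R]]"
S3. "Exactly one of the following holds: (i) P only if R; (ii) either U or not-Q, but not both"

1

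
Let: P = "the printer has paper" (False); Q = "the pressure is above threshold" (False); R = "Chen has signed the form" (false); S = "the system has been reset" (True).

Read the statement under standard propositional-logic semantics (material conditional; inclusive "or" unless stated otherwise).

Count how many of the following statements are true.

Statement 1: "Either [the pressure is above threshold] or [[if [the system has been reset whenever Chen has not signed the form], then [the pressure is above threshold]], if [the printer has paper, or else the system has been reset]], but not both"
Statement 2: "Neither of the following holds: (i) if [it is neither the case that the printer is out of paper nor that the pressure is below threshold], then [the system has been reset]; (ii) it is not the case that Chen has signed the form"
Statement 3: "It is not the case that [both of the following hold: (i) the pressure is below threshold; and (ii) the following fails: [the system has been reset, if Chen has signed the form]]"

1

Statement 1: Formalization: Q xor ((P | S) -> ((~R -> S) -> Q))

P | S = F | T = T
~R = ~F = T
~R -> S = T -> T = T
(~R -> S) -> Q = T -> F = F
(P | S) -> ((~R -> S) -> Q) = T -> F = F
Q xor ((P | S) -> ((~R -> S) -> Q)) = F xor F = F
So Statement 1 is false.

Statement 2: Formalization: ((~P nor ~Q) -> S) nor ~R

~P = ~F = T
~Q = ~F = T
~P nor ~Q = T nor T = F
(~P nor ~Q) -> S = F -> T = T
~R = ~F = T
((~P nor ~Q) -> S) nor ~R = T nor T = F
So Statement 2 is false.

Statement 3: In symbols: ~(~Q & ~(R -> S))

~Q = ~F = T
R -> S = F -> T = T
~(R -> S) = ~T = F
~Q & ~(R -> S) = T & F = F
~(~Q & ~(R -> S)) = ~F = T
Thus Statement 3 is true.

Count: 1.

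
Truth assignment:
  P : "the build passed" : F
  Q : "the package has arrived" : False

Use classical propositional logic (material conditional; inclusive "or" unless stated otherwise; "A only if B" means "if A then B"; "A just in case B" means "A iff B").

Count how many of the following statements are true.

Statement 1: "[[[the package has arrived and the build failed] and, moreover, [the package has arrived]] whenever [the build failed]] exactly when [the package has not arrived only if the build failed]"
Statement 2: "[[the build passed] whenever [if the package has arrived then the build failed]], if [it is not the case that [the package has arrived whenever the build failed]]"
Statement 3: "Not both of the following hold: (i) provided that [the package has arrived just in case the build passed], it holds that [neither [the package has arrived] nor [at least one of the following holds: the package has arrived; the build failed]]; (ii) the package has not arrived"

Statement 1: This is (~P -> ((Q & ~P) & Q)) <-> (~Q -> ~P).

~P = ~F = T
~P = ~F = T
Q & ~P = F & T = F
(Q & ~P) & Q = F & F = F
~P -> ((Q & ~P) & Q) = T -> F = F
~Q = ~F = T
~P = ~F = T
~Q -> ~P = T -> T = T
(~P -> ((Q & ~P) & Q)) <-> (~Q -> ~P) = F <-> T = F
So Statement 1 is false.

Statement 2: Parsed as ~(~P -> Q) -> ((Q -> ~P) -> P)

~P = ~F = T
~P -> Q = T -> F = F
~(~P -> Q) = ~F = T
~P = ~F = T
Q -> ~P = F -> T = T
(Q -> ~P) -> P = T -> F = F
~(~P -> Q) -> ((Q -> ~P) -> P) = T -> F = F
Thus Statement 2 is false.

Statement 3: In symbols: ((Q <-> P) -> (Q nor (Q | ~P))) nand ~Q

Q <-> P = F <-> F = T
~P = ~F = T
Q | ~P = F | T = T
Q nor (Q | ~P) = F nor T = F
(Q <-> P) -> (Q nor (Q | ~P)) = T -> F = F
~Q = ~F = T
((Q <-> P) -> (Q nor (Q | ~P))) nand ~Q = F nand T = T
Thus Statement 3 is true.

1 of the 3 statements is true.

1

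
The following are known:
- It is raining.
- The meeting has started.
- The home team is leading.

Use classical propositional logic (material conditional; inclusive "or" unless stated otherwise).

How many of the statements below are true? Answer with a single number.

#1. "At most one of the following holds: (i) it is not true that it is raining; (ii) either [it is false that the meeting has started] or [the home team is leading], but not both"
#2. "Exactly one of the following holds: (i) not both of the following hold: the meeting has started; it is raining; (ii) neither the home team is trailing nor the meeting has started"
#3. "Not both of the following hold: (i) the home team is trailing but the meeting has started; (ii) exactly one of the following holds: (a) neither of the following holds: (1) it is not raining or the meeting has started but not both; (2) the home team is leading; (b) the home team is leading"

2

Let P = "it is raining" (T), Q = "the meeting has started" (T), R = "the home team is leading" (T).

#1: Parsed as ¬P ↑ (¬Q ⊕ R)

¬P = ¬T = F
¬Q = ¬T = F
¬Q ⊕ R = F ⊕ T = T
¬P ↑ (¬Q ⊕ R) = F ↑ T = T
Thus #1 is true.

#2: This is (Q ↑ P) ⊕ (¬R ↓ Q).

Q ↑ P = T ↑ T = F
¬R = ¬T = F
¬R ↓ Q = F ↓ T = F
(Q ↑ P) ⊕ (¬R ↓ Q) = F ⊕ F = F
Thus #2 is false.

#3: Formalization: (¬R ∧ Q) ↑ (((¬P ⊕ Q) ↓ R) ⊕ R)

¬R = ¬T = F
¬R ∧ Q = F ∧ T = F
¬P = ¬T = F
¬P ⊕ Q = F ⊕ T = T
(¬P ⊕ Q) ↓ R = T ↓ T = F
((¬P ⊕ Q) ↓ R) ⊕ R = F ⊕ T = T
(¬R ∧ Q) ↑ (((¬P ⊕ Q) ↓ R) ⊕ R) = F ↑ T = T
Hence #3 is true.

True statements: 2.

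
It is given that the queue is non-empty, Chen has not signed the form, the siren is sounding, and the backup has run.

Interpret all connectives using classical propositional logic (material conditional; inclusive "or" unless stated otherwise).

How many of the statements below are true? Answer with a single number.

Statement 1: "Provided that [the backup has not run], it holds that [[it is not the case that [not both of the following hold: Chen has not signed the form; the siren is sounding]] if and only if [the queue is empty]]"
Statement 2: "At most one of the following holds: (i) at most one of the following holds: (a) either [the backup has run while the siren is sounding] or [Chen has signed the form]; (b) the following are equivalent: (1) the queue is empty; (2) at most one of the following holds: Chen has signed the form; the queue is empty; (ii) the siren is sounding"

1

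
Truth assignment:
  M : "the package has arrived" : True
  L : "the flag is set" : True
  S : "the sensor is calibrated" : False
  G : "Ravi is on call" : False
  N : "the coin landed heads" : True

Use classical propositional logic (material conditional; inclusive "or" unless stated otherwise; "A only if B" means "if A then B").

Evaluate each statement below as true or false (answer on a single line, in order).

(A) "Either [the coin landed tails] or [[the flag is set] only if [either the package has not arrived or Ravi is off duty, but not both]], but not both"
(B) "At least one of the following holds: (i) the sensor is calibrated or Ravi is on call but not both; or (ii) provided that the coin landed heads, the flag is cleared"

(A) true; (B) false

(A): Formalization: ~N xor (L -> (~M xor ~G))

~N = ~T = F
~M = ~T = F
~G = ~F = T
~M xor ~G = F xor T = T
L -> (~M xor ~G) = T -> T = T
~N xor (L -> (~M xor ~G)) = F xor T = T
So (A) is true.

(B): Parsed as (S xor G) | (N -> ~L)

S xor G = F xor F = F
~L = ~T = F
N -> ~L = T -> F = F
(S xor G) | (N -> ~L) = F | F = F
So (B) is false.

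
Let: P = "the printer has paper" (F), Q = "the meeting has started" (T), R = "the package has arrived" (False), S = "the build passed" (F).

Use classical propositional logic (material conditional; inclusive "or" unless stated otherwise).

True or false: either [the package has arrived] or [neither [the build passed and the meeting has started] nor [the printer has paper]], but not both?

True

This is R xor ((S & Q) nor P).

S & Q = F & T = F
(S & Q) nor P = F nor F = T
R xor ((S & Q) nor P) = F xor T = T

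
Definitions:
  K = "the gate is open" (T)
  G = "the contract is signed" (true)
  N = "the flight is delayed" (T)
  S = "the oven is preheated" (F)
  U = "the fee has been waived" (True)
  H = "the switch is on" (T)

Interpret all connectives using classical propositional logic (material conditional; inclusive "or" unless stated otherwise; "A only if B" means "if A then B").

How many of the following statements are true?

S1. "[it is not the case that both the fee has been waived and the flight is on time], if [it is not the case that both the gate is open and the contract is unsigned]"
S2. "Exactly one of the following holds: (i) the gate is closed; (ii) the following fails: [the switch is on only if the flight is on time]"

S1: This is (K ↑ ¬G) → (U ↑ ¬N).

¬G = ¬T = F
K ↑ ¬G = T ↑ F = T
¬N = ¬T = F
U ↑ ¬N = T ↑ F = T
(K ↑ ¬G) → (U ↑ ¬N) = T → T = T
So S1 is true.

S2: In symbols: ¬K ⊕ ¬(H → ¬N)

¬K = ¬T = F
¬N = ¬T = F
H → ¬N = T → F = F
¬(H → ¬N) = ¬F = T
¬K ⊕ ¬(H → ¬N) = F ⊕ T = T
Thus S2 is true.

2 of the 2 statements are true (S1, S2).

2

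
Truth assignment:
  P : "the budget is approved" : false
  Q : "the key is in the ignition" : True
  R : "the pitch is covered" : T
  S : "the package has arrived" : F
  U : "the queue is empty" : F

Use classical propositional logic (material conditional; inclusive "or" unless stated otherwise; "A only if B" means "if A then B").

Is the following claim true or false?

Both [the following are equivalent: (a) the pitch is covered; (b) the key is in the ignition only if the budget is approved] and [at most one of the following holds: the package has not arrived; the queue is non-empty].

Parsed as (R <-> (Q -> P)) & (~S nand ~U)

Q -> P = T -> F = F
R <-> (Q -> P) = T <-> F = F
~S = ~F = T
~U = ~F = T
~S nand ~U = T nand T = F
(R <-> (Q -> P)) & (~S nand ~U) = F & F = F

false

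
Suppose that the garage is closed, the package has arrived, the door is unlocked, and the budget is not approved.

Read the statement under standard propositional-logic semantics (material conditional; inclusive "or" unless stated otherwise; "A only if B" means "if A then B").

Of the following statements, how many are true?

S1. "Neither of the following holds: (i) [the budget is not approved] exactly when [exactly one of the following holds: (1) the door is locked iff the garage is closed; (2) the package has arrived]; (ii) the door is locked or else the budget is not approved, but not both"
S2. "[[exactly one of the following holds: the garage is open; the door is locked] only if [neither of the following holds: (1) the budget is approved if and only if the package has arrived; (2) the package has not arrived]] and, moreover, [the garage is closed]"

1

Let S = "the budget is approved" (False), R = "the door is locked" (False), P = "the garage is closed" (True), Q = "the package has arrived" (True).

S1: Formalization: (not S iff ((R iff P) xor Q)) nor (R xor not S)

not S = not False = True
R iff P = False iff True = False
(R iff P) xor Q = False xor True = True
not S iff ((R iff P) xor Q) = True iff True = True
not S = not False = True
R xor not S = False xor True = True
(not S iff ((R iff P) xor Q)) nor (R xor not S) = True nor True = False
Hence S1 is false.

S2: Formalization: ((not P xor R) -> ((S iff Q) nor not Q)) and P

not P = not True = False
not P xor R = False xor False = False
S iff Q = False iff True = False
not Q = not True = False
(S iff Q) nor not Q = False nor False = True
(not P xor R) -> ((S iff Q) nor not Q) = False -> True = True
((not P xor R) -> ((S iff Q) nor not Q)) and P = True and True = True
Hence S2 is true.

Count: 1.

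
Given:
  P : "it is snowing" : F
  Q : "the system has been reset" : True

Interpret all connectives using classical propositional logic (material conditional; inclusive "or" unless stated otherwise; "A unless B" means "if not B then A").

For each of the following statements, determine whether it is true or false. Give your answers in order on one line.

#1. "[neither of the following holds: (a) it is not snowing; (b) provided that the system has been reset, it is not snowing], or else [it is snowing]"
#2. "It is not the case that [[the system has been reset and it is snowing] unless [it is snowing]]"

#1: Formalization: (¬P ↓ (Q → ¬P)) ∨ P

¬P = ¬F = T
¬P = ¬F = T
Q → ¬P = T → T = T
¬P ↓ (Q → ¬P) = T ↓ T = F
(¬P ↓ (Q → ¬P)) ∨ P = F ∨ F = F
Hence #1 is false.

#2: Parsed as ¬((Q ∧ P) ∨ P)

Q ∧ P = T ∧ F = F
(Q ∧ P) ∨ P = F ∨ F = F
¬((Q ∧ P) ∨ P) = ¬F = T
Hence #2 is true.

#1 False; #2 True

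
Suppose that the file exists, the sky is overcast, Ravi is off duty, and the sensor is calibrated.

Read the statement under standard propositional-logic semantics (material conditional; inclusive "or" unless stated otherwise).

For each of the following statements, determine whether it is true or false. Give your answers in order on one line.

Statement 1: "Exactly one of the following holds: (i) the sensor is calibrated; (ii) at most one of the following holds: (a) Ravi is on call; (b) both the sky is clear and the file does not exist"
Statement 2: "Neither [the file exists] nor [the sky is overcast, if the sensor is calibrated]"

Statement 1 F / Statement 2 F

Let G = "the sensor is calibrated" (T), U = "Ravi is on call" (F), N = "the sky is overcast" (T), K = "the file exists" (T).

Statement 1: Formalization: G ⊕ (U ↑ (¬N ∧ ¬K))

¬N = ¬T = F
¬K = ¬T = F
¬N ∧ ¬K = F ∧ F = F
U ↑ (¬N ∧ ¬K) = F ↑ F = T
G ⊕ (U ↑ (¬N ∧ ¬K)) = T ⊕ T = F
So Statement 1 is false.

Statement 2: This is K ↓ (G → N).

G → N = T → T = T
K ↓ (G → N) = T ↓ T = F
Hence Statement 2 is false.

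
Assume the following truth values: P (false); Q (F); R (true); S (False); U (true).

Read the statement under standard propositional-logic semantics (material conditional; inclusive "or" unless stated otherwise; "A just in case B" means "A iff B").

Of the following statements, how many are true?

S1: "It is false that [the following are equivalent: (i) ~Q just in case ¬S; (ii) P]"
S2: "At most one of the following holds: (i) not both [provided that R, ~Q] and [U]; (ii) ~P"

S1: This is ~((~Q <-> ~S) <-> P).

~Q = ~F = T
~S = ~F = T
~Q <-> ~S = T <-> T = T
(~Q <-> ~S) <-> P = T <-> F = F
~((~Q <-> ~S) <-> P) = ~F = T
So S1 is true.

S2: This is ((R -> ~Q) nand U) nand ~P.

~Q = ~F = T
R -> ~Q = T -> T = T
(R -> ~Q) nand U = T nand T = F
~P = ~F = T
((R -> ~Q) nand U) nand ~P = F nand T = T
Thus S2 is true.

2 of the 2 statements are true (S1, S2).

2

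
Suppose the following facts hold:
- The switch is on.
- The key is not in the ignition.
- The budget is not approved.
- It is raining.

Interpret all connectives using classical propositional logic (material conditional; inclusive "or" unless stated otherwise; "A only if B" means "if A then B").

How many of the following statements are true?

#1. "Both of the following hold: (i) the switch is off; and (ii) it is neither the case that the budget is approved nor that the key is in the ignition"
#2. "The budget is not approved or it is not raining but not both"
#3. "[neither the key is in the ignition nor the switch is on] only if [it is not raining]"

Let H = "the switch is on" (True), L = "the budget is approved" (False), R = "the key is in the ignition" (False), W = "it is raining" (True).

#1: This is not H and (L nor R).

not H = not True = False
L nor R = False nor False = True
not H and (L nor R) = False and True = False
So #1 is false.

#2: In symbols: not L xor not W

not L = not False = True
not W = not True = False
not L xor not W = True xor False = True
Thus #2 is true.

#3: Formalization: (R nor H) -> not W

R nor H = False nor True = False
not W = not True = False
(R nor H) -> not W = False -> False = True
Hence #3 is true.

2 of the 3 statements are true (#2, #3).

2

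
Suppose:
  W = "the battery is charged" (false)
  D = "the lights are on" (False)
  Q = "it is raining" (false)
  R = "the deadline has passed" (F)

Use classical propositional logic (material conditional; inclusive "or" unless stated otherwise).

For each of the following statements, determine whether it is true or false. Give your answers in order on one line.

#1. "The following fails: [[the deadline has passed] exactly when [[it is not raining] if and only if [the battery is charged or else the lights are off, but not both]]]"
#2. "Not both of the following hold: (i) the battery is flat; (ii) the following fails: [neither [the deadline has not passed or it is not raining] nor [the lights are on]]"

#1 T / #2 F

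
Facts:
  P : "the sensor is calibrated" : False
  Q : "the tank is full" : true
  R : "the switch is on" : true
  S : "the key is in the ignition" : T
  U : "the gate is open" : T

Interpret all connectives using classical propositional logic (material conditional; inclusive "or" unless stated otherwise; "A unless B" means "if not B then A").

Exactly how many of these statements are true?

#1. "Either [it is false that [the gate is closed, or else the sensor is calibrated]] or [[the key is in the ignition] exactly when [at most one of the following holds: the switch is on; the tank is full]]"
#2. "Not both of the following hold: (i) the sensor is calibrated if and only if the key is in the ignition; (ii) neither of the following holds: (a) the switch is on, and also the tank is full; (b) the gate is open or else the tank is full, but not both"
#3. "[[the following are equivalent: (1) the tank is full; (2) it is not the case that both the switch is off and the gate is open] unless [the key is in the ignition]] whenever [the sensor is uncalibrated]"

#1: This is ¬(¬U ∨ P) ∨ (S ↔ (R ↑ Q)).

¬U = ¬T = F
¬U ∨ P = F ∨ F = F
¬(¬U ∨ P) = ¬F = T
R ↑ Q = T ↑ T = F
S ↔ (R ↑ Q) = T ↔ F = F
¬(¬U ∨ P) ∨ (S ↔ (R ↑ Q)) = T ∨ F = T
Hence #1 is true.

#2: In symbols: (P ↔ S) ↑ ((R ∧ Q) ↓ (U ⊕ Q))

P ↔ S = F ↔ T = F
R ∧ Q = T ∧ T = T
U ⊕ Q = T ⊕ T = F
(R ∧ Q) ↓ (U ⊕ Q) = T ↓ F = F
(P ↔ S) ↑ ((R ∧ Q) ↓ (U ⊕ Q)) = F ↑ F = T
Thus #2 is true.

#3: Formalization: ¬P → ((Q ↔ (¬R ↑ U)) ∨ S)

¬P = ¬F = T
¬R = ¬T = F
¬R ↑ U = F ↑ T = T
Q ↔ (¬R ↑ U) = T ↔ T = T
(Q ↔ (¬R ↑ U)) ∨ S = T ∨ T = T
¬P → ((Q ↔ (¬R ↑ U)) ∨ S) = T → T = T
Thus #3 is true.

Count: 3.

3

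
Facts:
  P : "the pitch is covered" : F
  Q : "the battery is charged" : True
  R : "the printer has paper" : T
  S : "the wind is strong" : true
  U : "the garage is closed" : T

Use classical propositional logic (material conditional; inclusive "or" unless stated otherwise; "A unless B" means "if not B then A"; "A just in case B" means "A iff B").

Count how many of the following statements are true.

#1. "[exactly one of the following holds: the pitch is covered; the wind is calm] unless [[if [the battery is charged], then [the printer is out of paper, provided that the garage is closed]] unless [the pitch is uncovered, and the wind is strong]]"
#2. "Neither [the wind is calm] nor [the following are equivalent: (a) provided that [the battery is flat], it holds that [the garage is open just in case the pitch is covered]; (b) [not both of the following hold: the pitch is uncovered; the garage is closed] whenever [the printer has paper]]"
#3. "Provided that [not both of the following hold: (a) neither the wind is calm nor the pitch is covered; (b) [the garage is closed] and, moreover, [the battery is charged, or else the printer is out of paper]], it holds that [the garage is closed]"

3

#1: Formalization: (P ⊕ ¬S) ∨ ((Q → (U → ¬R)) ∨ (¬P ∧ S))

¬S = ¬T = F
P ⊕ ¬S = F ⊕ F = F
¬R = ¬T = F
U → ¬R = T → F = F
Q → (U → ¬R) = T → F = F
¬P = ¬F = T
¬P ∧ S = T ∧ T = T
(Q → (U → ¬R)) ∨ (¬P ∧ S) = F ∨ T = T
(P ⊕ ¬S) ∨ ((Q → (U → ¬R)) ∨ (¬P ∧ S)) = F ∨ T = T
Hence #1 is true.

#2: In symbols: ¬S ↓ ((¬Q → (¬U ↔ P)) ↔ (R → (¬P ↑ U)))

¬S = ¬T = F
¬Q = ¬T = F
¬U = ¬T = F
¬U ↔ P = F ↔ F = T
¬Q → (¬U ↔ P) = F → T = T
¬P = ¬F = T
¬P ↑ U = T ↑ T = F
R → (¬P ↑ U) = T → F = F
(¬Q → (¬U ↔ P)) ↔ (R → (¬P ↑ U)) = T ↔ F = F
¬S ↓ ((¬Q → (¬U ↔ P)) ↔ (R → (¬P ↑ U))) = F ↓ F = T
Thus #2 is true.

#3: Parsed as ((¬S ↓ P) ↑ (U ∧ (Q ∨ ¬R))) → U

¬S = ¬T = F
¬S ↓ P = F ↓ F = T
¬R = ¬T = F
Q ∨ ¬R = T ∨ F = T
U ∧ (Q ∨ ¬R) = T ∧ T = T
(¬S ↓ P) ↑ (U ∧ (Q ∨ ¬R)) = T ↑ T = F
((¬S ↓ P) ↑ (U ∧ (Q ∨ ¬R))) → U = F → T = T
Hence #3 is true.

Count: 3.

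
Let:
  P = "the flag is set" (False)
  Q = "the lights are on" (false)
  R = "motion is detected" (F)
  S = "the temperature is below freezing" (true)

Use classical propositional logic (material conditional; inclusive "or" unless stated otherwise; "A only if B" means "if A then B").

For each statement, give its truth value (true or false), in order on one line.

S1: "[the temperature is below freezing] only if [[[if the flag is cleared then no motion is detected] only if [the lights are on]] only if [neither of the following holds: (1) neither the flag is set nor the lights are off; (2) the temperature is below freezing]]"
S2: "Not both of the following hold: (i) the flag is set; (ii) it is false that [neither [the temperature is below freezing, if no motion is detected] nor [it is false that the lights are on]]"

S1: Formalization: S -> (((not P -> not R) -> Q) -> ((P nor not Q) nor S))

not P = not False = True
not R = not False = True
not P -> not R = True -> True = True
(not P -> not R) -> Q = True -> False = False
not Q = not False = True
P nor not Q = False nor True = False
(P nor not Q) nor S = False nor True = False
((not P -> not R) -> Q) -> ((P nor not Q) nor S) = False -> False = True
S -> (((not P -> not R) -> Q) -> ((P nor not Q) nor S)) = True -> True = True
Thus S1 is true.

S2: This is P nand not ((not R -> S) nor not Q).

not R = not False = True
not R -> S = True -> True = True
not Q = not False = True
(not R -> S) nor not Q = True nor True = False
not ((not R -> S) nor not Q) = not False = True
P nand not ((not R -> S) nor not Q) = False nand True = True
Thus S2 is true.

S1 true / S2 true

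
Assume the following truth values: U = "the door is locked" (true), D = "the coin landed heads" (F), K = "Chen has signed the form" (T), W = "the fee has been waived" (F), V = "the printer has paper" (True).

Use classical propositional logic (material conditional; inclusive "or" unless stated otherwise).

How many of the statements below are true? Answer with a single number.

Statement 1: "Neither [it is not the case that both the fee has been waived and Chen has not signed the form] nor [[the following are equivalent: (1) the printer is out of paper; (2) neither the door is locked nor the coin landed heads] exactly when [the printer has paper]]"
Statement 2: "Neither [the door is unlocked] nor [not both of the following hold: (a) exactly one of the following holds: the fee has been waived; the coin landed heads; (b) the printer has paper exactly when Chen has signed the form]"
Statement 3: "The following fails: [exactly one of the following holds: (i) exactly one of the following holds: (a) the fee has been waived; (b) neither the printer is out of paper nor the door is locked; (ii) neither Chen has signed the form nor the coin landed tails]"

1

Statement 1: In symbols: (W ↑ ¬K) ↓ ((¬V ↔ (U ↓ D)) ↔ V)

¬K = ¬T = F
W ↑ ¬K = F ↑ F = T
¬V = ¬T = F
U ↓ D = T ↓ F = F
¬V ↔ (U ↓ D) = F ↔ F = T
(¬V ↔ (U ↓ D)) ↔ V = T ↔ T = T
(W ↑ ¬K) ↓ ((¬V ↔ (U ↓ D)) ↔ V) = T ↓ T = F
Hence Statement 1 is false.

Statement 2: In symbols: ¬U ↓ ((W ⊕ D) ↑ (V ↔ K))

¬U = ¬T = F
W ⊕ D = F ⊕ F = F
V ↔ K = T ↔ T = T
(W ⊕ D) ↑ (V ↔ K) = F ↑ T = T
¬U ↓ ((W ⊕ D) ↑ (V ↔ K)) = F ↓ T = F
So Statement 2 is false.

Statement 3: This is ¬((W ⊕ (¬V ↓ U)) ⊕ (K ↓ ¬D)).

¬V = ¬T = F
¬V ↓ U = F ↓ T = F
W ⊕ (¬V ↓ U) = F ⊕ F = F
¬D = ¬F = T
K ↓ ¬D = T ↓ T = F
(W ⊕ (¬V ↓ U)) ⊕ (K ↓ ¬D) = F ⊕ F = F
¬((W ⊕ (¬V ↓ U)) ⊕ (K ↓ ¬D)) = ¬F = T
So Statement 3 is true.

Count: 1.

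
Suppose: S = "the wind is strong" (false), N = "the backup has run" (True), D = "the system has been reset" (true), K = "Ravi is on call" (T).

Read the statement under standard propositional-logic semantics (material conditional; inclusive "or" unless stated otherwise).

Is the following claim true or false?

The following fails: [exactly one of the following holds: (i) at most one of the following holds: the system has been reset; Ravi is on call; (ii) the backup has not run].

Parsed as not ((D nand K) xor not N)

D nand K = True nand True = False
not N = not True = False
(D nand K) xor not N = False xor False = False
not ((D nand K) xor not N) = not False = True

The statement is true.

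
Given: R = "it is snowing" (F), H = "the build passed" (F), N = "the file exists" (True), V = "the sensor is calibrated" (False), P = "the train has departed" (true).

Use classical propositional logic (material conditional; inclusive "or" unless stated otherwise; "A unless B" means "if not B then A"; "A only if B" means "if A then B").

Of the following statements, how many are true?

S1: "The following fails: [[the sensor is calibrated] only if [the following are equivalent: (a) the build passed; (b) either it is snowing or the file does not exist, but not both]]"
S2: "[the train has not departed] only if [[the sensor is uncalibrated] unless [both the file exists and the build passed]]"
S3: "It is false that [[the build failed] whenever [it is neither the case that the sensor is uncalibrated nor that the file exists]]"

1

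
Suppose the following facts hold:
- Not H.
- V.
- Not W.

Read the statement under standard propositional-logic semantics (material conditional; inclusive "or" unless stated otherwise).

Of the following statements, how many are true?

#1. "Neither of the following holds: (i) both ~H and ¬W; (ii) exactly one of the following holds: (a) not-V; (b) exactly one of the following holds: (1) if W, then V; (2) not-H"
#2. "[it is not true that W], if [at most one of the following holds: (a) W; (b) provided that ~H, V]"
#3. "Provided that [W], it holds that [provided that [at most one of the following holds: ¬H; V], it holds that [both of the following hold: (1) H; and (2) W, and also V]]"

2

#1: Parsed as (¬H ∧ ¬W) ↓ (¬V ⊕ ((W → V) ⊕ ¬H))

¬H = ¬F = T
¬W = ¬F = T
¬H ∧ ¬W = T ∧ T = T
¬V = ¬T = F
W → V = F → T = T
¬H = ¬F = T
(W → V) ⊕ ¬H = T ⊕ T = F
¬V ⊕ ((W → V) ⊕ ¬H) = F ⊕ F = F
(¬H ∧ ¬W) ↓ (¬V ⊕ ((W → V) ⊕ ¬H)) = T ↓ F = F
Hence #1 is false.

#2: Parsed as (W ↑ (¬H → V)) → ¬W

¬H = ¬F = T
¬H → V = T → T = T
W ↑ (¬H → V) = F ↑ T = T
¬W = ¬F = T
(W ↑ (¬H → V)) → ¬W = T → T = T
So #2 is true.

#3: Parsed as W → ((¬H ↑ V) → (H ∧ (W ∧ V)))

¬H = ¬F = T
¬H ↑ V = T ↑ T = F
W ∧ V = F ∧ T = F
H ∧ (W ∧ V) = F ∧ F = F
(¬H ↑ V) → (H ∧ (W ∧ V)) = F → F = T
W → ((¬H ↑ V) → (H ∧ (W ∧ V))) = F → T = T
Hence #3 is true.

True statements: 2 (#2, #3).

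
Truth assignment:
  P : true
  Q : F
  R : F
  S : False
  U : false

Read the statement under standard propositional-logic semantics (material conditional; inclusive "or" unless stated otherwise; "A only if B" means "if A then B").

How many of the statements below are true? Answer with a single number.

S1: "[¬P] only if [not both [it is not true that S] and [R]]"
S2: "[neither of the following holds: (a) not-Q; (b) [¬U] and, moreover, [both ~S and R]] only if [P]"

S1: This is not P -> (not S nand R).

not P = not True = False
not S = not False = True
not S nand R = True nand False = True
not P -> (not S nand R) = False -> True = True
Hence S1 is true.

S2: Parsed as (not Q nor (not U and (not S and R))) -> P

not Q = not False = True
not U = not False = True
not S = not False = True
not S and R = True and False = False
not U and (not S and R) = True and False = False
not Q nor (not U and (not S and R)) = True nor False = False
(not Q nor (not U and (not S and R))) -> P = False -> True = True
Thus S2 is true.

2 of the 2 statements are true (S1, S2).

2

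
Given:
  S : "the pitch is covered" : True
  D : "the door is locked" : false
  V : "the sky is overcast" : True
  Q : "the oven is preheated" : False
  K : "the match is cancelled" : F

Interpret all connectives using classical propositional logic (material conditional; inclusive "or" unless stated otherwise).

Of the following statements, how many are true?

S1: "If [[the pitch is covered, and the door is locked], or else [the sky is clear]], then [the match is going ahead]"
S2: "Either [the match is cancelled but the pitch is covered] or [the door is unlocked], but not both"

S1: Parsed as ((S and D) or not V) -> not K

S and D = True and False = False
not V = not True = False
(S and D) or not V = False or False = False
not K = not False = True
((S and D) or not V) -> not K = False -> True = True
Hence S1 is true.

S2: This is (K and S) xor not D.

K and S = False and True = False
not D = not False = True
(K and S) xor not D = False xor True = True
Hence S2 is true.

True statements: 2 (S1, S2).

2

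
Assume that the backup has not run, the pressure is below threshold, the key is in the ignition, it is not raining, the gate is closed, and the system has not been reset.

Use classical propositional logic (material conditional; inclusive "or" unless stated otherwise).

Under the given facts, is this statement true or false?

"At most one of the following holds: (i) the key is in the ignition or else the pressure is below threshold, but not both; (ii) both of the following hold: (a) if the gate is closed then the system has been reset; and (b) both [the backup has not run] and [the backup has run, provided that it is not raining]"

Let R = "the key is in the ignition" (T), Q = "the pressure is above threshold" (F), U = "the gate is open" (F), V = "the system has been reset" (F), P = "the backup has run" (F), S = "it is raining" (F).
In symbols: (R xor ~Q) nand ((~U -> V) & (~P & (~S -> P)))

~Q = ~F = T
R xor ~Q = T xor T = F
~U = ~F = T
~U -> V = T -> F = F
~P = ~F = T
~S = ~F = T
~S -> P = T -> F = F
~P & (~S -> P) = T & F = F
(~U -> V) & (~P & (~S -> P)) = F & F = F
(R xor ~Q) nand ((~U -> V) & (~P & (~S -> P))) = F nand F = T

True.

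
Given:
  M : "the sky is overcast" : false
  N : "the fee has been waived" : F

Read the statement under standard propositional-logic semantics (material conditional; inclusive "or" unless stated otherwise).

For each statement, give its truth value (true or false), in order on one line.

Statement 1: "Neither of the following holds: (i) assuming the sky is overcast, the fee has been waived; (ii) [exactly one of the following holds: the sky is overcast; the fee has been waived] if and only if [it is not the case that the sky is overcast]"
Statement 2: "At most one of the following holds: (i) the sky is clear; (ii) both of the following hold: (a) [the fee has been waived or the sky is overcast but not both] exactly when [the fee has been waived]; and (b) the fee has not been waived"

Statement 1 False; Statement 2 False

Statement 1: Parsed as (M -> N) nor ((M xor N) <-> ~M)

M -> N = F -> F = T
M xor N = F xor F = F
~M = ~F = T
(M xor N) <-> ~M = F <-> T = F
(M -> N) nor ((M xor N) <-> ~M) = T nor F = F
Thus Statement 1 is false.

Statement 2: In symbols: ~M nand (((N xor M) <-> N) & ~N)

~M = ~F = T
N xor M = F xor F = F
(N xor M) <-> N = F <-> F = T
~N = ~F = T
((N xor M) <-> N) & ~N = T & T = T
~M nand (((N xor M) <-> N) & ~N) = T nand T = F
So Statement 2 is false.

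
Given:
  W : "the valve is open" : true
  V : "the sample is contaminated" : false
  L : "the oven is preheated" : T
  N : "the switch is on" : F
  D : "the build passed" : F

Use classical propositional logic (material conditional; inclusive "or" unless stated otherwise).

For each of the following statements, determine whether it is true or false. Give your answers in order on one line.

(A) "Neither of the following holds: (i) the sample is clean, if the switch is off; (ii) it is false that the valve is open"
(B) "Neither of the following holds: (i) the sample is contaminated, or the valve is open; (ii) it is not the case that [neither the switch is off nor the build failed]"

(A): Formalization: (not N -> not V) nor not W

not N = not False = True
not V = not False = True
not N -> not V = True -> True = True
not W = not True = False
(not N -> not V) nor not W = True nor False = False
Thus (A) is false.

(B): Parsed as (V or W) nor not (not N nor not D)

V or W = False or True = True
not N = not False = True
not D = not False = True
not N nor not D = True nor True = False
not (not N nor not D) = not False = True
(V or W) nor not (not N nor not D) = True nor True = False
So (B) is false.

(A) F / (B) F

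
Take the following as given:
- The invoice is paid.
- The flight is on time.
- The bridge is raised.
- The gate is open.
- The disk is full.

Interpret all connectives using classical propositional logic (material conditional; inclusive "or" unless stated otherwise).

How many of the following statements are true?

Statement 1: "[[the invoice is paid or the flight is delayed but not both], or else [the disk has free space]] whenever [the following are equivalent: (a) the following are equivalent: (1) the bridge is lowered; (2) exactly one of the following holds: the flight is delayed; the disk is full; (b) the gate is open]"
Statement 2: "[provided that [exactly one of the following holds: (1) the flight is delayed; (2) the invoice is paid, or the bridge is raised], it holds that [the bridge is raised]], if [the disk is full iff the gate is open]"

2

Let R = "the bridge is raised" (T), Q = "the flight is delayed" (F), U = "the disk is full" (T), S = "the gate is open" (T), P = "the invoice is paid" (T).

Statement 1: Parsed as ((~R <-> (Q xor U)) <-> S) -> ((P xor Q) | ~U)

~R = ~T = F
Q xor U = F xor T = T
~R <-> (Q xor U) = F <-> T = F
(~R <-> (Q xor U)) <-> S = F <-> T = F
P xor Q = T xor F = T
~U = ~T = F
(P xor Q) | ~U = T | F = T
((~R <-> (Q xor U)) <-> S) -> ((P xor Q) | ~U) = F -> T = T
So Statement 1 is true.

Statement 2: Parsed as (U <-> S) -> ((Q xor (P | R)) -> R)

U <-> S = T <-> T = T
P | R = T | T = T
Q xor (P | R) = F xor T = T
(Q xor (P | R)) -> R = T -> T = T
(U <-> S) -> ((Q xor (P | R)) -> R) = T -> T = T
So Statement 2 is true.

True statements: 2 (Statement 1, Statement 2).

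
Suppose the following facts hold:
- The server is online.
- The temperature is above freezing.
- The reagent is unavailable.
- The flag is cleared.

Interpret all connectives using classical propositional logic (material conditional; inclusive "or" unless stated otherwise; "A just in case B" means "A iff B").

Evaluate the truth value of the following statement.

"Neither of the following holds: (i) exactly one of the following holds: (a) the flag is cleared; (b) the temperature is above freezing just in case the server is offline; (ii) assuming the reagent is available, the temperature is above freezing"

False.

Let P = "the flag is set" (F), N = "the temperature is below freezing" (F), S = "the server is online" (T), D = "the reagent is available" (F).
In symbols: (¬P ⊕ (¬N ↔ ¬S)) ↓ (D → ¬N)

¬P = ¬F = T
¬N = ¬F = T
¬S = ¬T = F
¬N ↔ ¬S = T ↔ F = F
¬P ⊕ (¬N ↔ ¬S) = T ⊕ F = T
¬N = ¬F = T
D → ¬N = F → T = T
(¬P ⊕ (¬N ↔ ¬S)) ↓ (D → ¬N) = T ↓ T = F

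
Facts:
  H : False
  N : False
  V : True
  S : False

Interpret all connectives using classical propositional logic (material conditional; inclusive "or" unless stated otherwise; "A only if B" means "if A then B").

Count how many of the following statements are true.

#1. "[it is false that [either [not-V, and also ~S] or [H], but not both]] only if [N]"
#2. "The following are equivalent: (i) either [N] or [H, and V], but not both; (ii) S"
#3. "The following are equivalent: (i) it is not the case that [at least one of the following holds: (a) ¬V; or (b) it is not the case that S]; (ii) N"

#1: This is not ((not V and not S) xor H) -> N.

not V = not True = False
not S = not False = True
not V and not S = False and True = False
(not V and not S) xor H = False xor False = False
not ((not V and not S) xor H) = not False = True
not ((not V and not S) xor H) -> N = True -> False = False
Hence #1 is false.

#2: This is (N xor (H and V)) iff S.

H and V = False and True = False
N xor (H and V) = False xor False = False
(N xor (H and V)) iff S = False iff False = True
So #2 is true.

#3: In symbols: not (not V or not S) iff N

not V = not True = False
not S = not False = True
not V or not S = False or True = True
not (not V or not S) = not True = False
not (not V or not S) iff N = False iff False = True
Hence #3 is true.

2 of the 3 statements are true (#2, #3).

2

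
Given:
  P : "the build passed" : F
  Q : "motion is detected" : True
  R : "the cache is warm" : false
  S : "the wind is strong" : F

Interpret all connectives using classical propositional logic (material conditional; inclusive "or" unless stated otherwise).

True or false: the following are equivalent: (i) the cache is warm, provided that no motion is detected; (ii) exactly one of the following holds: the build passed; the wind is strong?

False.

Formalization: (not Q -> R) iff (P xor S)

not Q = not True = False
not Q -> R = False -> False = True
P xor S = False xor False = False
(not Q -> R) iff (P xor S) = True iff False = False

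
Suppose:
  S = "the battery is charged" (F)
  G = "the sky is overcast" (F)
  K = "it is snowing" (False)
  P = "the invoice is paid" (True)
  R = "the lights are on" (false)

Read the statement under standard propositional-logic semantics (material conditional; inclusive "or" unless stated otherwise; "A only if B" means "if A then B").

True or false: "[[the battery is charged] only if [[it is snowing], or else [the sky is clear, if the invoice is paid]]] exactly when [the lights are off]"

True.

Values: S=False, K=False, P=True, G=False, R=False.
This is (S -> (K or (P -> not G))) iff not R.

not G = not False = True
P -> not G = True -> True = True
K or (P -> not G) = False or True = True
S -> (K or (P -> not G)) = False -> True = True
not R = not False = True
(S -> (K or (P -> not G))) iff not R = True iff True = True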